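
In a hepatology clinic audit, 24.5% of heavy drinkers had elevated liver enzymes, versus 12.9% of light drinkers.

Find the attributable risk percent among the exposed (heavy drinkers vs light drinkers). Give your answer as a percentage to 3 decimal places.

AR% = (0.2450 − 0.1290) / 0.2450 = 0.4735 → 47.347%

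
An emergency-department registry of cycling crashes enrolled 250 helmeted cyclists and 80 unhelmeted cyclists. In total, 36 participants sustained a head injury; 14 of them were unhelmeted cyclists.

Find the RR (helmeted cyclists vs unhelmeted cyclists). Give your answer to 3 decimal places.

RR = 0.503

helmeted cyclists with the outcome: 36 − 14 = 22
helmeted cyclists without the outcome: 250 − 22 = 228
unhelmeted cyclists without the outcome: 80 − 14 = 66
risk, helmeted cyclists = 22/250 = 0.0880
risk, unhelmeted cyclists = 14/80 = 0.1750
RR = 0.0880 / 0.1750 = 0.503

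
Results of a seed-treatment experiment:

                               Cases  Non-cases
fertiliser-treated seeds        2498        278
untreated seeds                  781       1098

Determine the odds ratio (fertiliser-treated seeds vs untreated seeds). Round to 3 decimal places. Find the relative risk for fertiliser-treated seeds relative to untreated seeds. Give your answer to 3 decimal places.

OR = 12.633; RR = 2.165

odds, fertiliser-treated seeds = 2498/278 = 8.9856
odds, untreated seeds = 781/1098 = 0.7113
OR = 8.9856 / 0.7113 = 12.633
risk, fertiliser-treated seeds = 2498/2776 = 0.8999
risk, untreated seeds = 781/1879 = 0.4156
RR = 0.8999 / 0.4156 = 2.165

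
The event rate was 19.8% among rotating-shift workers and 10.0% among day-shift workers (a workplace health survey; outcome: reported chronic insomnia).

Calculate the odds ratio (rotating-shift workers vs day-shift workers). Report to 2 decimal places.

odds, rotating-shift workers = 0.1980/0.8020 = 0.2469
odds, day-shift workers = 0.1000/0.9000 = 0.1111
OR = 0.2469 / 0.1111 = 2.22

OR = 2.22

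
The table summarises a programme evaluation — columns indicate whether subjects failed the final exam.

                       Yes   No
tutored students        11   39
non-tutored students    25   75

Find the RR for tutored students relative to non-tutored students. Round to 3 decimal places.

RR = 0.880

risk, tutored students = 11/50 = 0.2200
risk, non-tutored students = 25/100 = 0.2500
RR = 0.2200 / 0.2500 = 0.880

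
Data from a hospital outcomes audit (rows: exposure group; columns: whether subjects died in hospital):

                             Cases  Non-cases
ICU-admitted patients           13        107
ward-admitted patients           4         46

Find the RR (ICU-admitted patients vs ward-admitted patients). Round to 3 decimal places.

1.354

risk, ICU-admitted patients = 13/120 = 0.1083
risk, ward-admitted patients = 4/50 = 0.0800
RR = 0.1083 / 0.0800 = 1.354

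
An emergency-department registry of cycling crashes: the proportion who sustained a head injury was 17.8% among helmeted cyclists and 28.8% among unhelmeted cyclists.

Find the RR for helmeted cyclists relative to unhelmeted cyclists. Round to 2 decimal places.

RR = 0.1780 / 0.2880 = 0.62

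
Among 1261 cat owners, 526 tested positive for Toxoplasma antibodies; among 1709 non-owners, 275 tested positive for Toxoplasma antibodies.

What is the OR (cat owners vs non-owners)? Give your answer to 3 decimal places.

OR = (526 × 1434) / (735 × 275) = 754284/202125 ≈ 3.732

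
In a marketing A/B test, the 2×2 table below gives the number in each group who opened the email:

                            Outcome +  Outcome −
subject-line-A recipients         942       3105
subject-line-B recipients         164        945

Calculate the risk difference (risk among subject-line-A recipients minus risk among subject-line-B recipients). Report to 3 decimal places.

RD ≈ 0.085

risk, subject-line-A recipients = 942/4047 = 0.2328
risk, subject-line-B recipients = 164/1109 = 0.1479
risk difference = 0.2328 − 0.1479 = 0.085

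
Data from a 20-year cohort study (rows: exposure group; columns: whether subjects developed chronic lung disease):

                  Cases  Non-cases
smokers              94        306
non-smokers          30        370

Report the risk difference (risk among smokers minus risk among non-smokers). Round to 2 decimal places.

risk, smokers = 94/400 = 0.2350
risk, non-smokers = 30/400 = 0.0750
risk difference = 0.2350 − 0.0750 = 0.16

0.16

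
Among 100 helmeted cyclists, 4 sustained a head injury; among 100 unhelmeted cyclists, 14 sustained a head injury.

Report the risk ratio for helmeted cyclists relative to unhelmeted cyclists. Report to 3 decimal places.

risk, helmeted cyclists = 4/100 = 0.04000
risk, unhelmeted cyclists = 14/100 = 0.14000
RR = 0.04000 / 0.14000 = 0.286

0.286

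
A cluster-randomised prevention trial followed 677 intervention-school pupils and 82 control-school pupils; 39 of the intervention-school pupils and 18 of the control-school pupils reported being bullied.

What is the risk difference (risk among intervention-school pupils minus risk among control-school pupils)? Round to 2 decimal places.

RD = -0.16

risk, intervention-school pupils = 39/677 = 0.0576
risk, control-school pupils = 18/82 = 0.2195
risk difference = 0.0576 − 0.2195 = -0.16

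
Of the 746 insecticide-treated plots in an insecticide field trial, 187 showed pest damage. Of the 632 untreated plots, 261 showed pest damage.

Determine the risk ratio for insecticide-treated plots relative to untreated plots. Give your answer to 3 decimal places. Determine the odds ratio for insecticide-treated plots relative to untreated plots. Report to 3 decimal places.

risk, insecticide-treated plots = 187/746 = 0.2507
risk, untreated plots = 261/632 = 0.4130
RR = 0.2507 / 0.4130 = 0.607
OR = (187 × 371) / (559 × 261) = 69377/145899 ≈ 0.476

RR = 0.607; OR = 0.476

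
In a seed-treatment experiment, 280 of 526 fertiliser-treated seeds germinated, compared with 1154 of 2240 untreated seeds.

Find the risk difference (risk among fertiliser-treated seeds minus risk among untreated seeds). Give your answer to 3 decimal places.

risk, fertiliser-treated seeds = 280/526 = 0.5323
risk, untreated seeds = 1154/2240 = 0.5152
risk difference = 0.5323 − 0.5152 = 0.017

0.017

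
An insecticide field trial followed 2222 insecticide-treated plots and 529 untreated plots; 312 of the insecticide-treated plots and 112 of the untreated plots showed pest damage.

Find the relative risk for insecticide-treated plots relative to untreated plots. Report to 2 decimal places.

risk, insecticide-treated plots = 312/2222 = 0.1404
risk, untreated plots = 112/529 = 0.2117
RR = 0.1404 / 0.2117 = 0.66

RR ≈ 0.66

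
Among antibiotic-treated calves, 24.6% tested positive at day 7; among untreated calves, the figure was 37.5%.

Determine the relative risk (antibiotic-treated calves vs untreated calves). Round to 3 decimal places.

RR = 0.2460 / 0.3750 = 0.656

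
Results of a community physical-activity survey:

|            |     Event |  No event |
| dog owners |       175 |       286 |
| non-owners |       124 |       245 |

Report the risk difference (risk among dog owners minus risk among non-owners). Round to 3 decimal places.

RD: 0.044

risk, dog owners = 175/461 = 0.3796
risk, non-owners = 124/369 = 0.3360
risk difference = 0.3796 − 0.3360 = 0.044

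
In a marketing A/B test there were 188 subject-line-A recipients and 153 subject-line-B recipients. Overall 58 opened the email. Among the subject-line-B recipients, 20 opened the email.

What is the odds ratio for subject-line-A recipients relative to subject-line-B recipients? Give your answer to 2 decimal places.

subject-line-A recipients with the outcome: 58 − 20 = 38
subject-line-A recipients without the outcome: 188 − 38 = 150
subject-line-B recipients without the outcome: 153 − 20 = 133
odds, subject-line-A recipients = 38/150 = 0.2533
odds, subject-line-B recipients = 20/133 = 0.1504
OR = 0.2533 / 0.1504 = 1.68

1.68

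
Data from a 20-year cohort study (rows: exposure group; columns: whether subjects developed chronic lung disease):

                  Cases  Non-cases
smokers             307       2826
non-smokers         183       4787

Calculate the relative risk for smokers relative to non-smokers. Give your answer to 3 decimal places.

RR = 2.661

risk, smokers = 307/3133 = 0.09799
risk, non-smokers = 183/4970 = 0.03682
RR = 0.09799 / 0.03682 = 2.661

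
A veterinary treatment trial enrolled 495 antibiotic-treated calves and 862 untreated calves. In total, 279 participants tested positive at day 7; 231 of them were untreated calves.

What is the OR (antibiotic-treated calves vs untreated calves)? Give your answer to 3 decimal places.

OR = 0.293

antibiotic-treated calves with the outcome: 279 − 231 = 48
antibiotic-treated calves without the outcome: 495 − 48 = 447
untreated calves without the outcome: 862 − 231 = 631
odds, antibiotic-treated calves = 48/447 = 0.1074
odds, untreated calves = 231/631 = 0.3661
OR = 0.1074 / 0.3661 = 0.293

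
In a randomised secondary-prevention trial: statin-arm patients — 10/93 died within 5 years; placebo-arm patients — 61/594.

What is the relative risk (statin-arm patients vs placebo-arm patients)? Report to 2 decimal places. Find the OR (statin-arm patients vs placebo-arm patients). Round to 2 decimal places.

RR = 1.05; OR = 1.05

risk, statin-arm patients = 10/93 = 0.1075
risk, placebo-arm patients = 61/594 = 0.1027
RR = 0.1075 / 0.1027 = 1.05
odds, statin-arm patients = 10/83 = 0.1205
odds, placebo-arm patients = 61/533 = 0.1144
OR = 0.1205 / 0.1144 = 1.05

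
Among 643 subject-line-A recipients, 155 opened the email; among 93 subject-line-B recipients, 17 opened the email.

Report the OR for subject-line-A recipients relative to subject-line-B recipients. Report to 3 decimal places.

OR = (155 × 76) / (488 × 17) = 11780/8296 ≈ 1.420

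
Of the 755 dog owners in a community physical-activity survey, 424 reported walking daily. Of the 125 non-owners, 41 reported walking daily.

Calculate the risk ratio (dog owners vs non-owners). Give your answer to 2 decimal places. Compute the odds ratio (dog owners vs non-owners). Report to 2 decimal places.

risk, dog owners = 424/755 = 0.5616
risk, non-owners = 41/125 = 0.3280
RR = 0.5616 / 0.3280 = 1.71
odds, dog owners = 424/331 = 1.2810
odds, non-owners = 41/84 = 0.4881
OR = 1.2810 / 0.4881 = 2.62

RR = 1.71; OR = 2.62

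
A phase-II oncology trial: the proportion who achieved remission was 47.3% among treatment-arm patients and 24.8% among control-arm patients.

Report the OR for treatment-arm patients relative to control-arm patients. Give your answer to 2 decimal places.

odds, treatment-arm patients = 0.4730/0.5270 = 0.8975
odds, control-arm patients = 0.2480/0.7520 = 0.3298
OR = 0.8975 / 0.3298 = 2.72

OR: 2.72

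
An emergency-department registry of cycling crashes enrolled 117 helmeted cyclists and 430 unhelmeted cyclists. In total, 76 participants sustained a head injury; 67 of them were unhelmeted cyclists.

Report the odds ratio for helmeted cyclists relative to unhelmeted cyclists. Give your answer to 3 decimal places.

OR = 0.451

helmeted cyclists with the outcome: 76 − 67 = 9
helmeted cyclists without the outcome: 117 − 9 = 108
unhelmeted cyclists without the outcome: 430 − 67 = 363
OR = (9 × 363) / (108 × 67) = 3267/7236 ≈ 0.451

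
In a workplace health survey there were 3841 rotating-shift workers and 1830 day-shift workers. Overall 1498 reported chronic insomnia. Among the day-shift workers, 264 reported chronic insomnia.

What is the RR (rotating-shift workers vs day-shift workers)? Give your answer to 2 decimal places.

2.23

rotating-shift workers with the outcome: 1498 − 264 = 1234
rotating-shift workers without the outcome: 3841 − 1234 = 2607
day-shift workers without the outcome: 1830 − 264 = 1566
risk, rotating-shift workers = 1234/3841 = 0.3213
risk, day-shift workers = 264/1830 = 0.1443
RR = 0.3213 / 0.1443 = 2.23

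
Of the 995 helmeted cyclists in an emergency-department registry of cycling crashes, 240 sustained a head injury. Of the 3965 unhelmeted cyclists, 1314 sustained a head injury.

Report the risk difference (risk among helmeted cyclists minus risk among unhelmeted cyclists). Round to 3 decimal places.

RD ≈ -0.090

risk, helmeted cyclists = 240/995 = 0.2412
risk, unhelmeted cyclists = 1314/3965 = 0.3314
risk difference = 0.2412 − 0.3314 = -0.090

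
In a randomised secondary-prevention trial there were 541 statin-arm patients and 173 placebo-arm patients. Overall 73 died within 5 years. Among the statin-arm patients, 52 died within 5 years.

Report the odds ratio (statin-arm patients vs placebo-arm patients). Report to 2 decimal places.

OR ≈ 0.77

statin-arm patients without the outcome: 541 − 52 = 489
placebo-arm patients with the outcome: 73 − 52 = 21
placebo-arm patients without the outcome: 173 − 21 = 152
OR = (52 × 152) / (489 × 21) = 7904/10269 ≈ 0.77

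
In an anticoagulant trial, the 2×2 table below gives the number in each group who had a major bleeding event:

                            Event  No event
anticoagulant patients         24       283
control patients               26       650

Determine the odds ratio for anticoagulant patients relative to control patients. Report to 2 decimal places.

OR = (24 × 650) / (283 × 26) = 15600/7358 ≈ 2.12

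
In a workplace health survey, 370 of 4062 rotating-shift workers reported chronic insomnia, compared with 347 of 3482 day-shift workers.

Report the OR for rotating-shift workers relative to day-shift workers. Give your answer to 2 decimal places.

OR = (370 × 3135) / (3692 × 347) = 1159950/1281124 ≈ 0.91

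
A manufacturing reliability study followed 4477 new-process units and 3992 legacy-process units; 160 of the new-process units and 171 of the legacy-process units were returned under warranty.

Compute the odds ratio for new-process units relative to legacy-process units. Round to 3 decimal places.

OR = (160 × 3821) / (4317 × 171) = 611360/738207 ≈ 0.828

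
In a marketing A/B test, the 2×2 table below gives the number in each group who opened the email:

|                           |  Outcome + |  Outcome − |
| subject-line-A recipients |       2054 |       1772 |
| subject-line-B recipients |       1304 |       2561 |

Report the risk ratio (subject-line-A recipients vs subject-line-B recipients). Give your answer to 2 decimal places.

1.59

risk, subject-line-A recipients = 2054/3826 = 0.5369
risk, subject-line-B recipients = 1304/3865 = 0.3374
RR = 0.5369 / 0.3374 = 1.59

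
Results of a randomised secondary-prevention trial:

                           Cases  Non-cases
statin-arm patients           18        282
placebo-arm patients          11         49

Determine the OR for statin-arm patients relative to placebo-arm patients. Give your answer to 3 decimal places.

OR = (18 × 49) / (282 × 11) = 882/3102 ≈ 0.284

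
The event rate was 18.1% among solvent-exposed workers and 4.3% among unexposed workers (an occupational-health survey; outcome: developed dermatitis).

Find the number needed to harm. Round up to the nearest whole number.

absolute risk difference = 0.138000
1 / 0.138000 = 7.246 → round up → 8

8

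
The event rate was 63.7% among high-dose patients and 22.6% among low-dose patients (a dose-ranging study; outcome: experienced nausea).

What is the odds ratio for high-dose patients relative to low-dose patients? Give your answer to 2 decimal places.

6.01

odds, high-dose patients = 0.6370/0.3630 = 1.7548
odds, low-dose patients = 0.2260/0.7740 = 0.2920
OR = 1.7548 / 0.2920 = 6.01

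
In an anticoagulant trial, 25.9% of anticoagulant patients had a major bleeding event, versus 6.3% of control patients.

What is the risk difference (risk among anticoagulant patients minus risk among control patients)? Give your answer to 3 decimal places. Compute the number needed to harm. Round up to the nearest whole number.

risk difference = 0.2590 − 0.0630 = 0.196
absolute risk difference = 0.196000
1 / 0.196000 = 5.102 → round up → 6

RD = 0.196; NNH = 6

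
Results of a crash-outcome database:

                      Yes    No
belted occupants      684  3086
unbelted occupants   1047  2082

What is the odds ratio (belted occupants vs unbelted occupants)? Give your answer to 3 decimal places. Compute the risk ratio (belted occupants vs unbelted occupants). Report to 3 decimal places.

OR = 0.441; RR = 0.542

OR = (684 × 2082) / (3086 × 1047) = 1424088/3231042 ≈ 0.441
risk, belted occupants = 684/3770 = 0.1814
risk, unbelted occupants = 1047/3129 = 0.3346
RR = 0.1814 / 0.3346 = 0.542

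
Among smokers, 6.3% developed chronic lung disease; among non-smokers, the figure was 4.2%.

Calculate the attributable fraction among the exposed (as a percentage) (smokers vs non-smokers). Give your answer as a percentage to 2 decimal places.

AR% = (0.06300 − 0.04200) / 0.06300 = 0.3333 → 33.33%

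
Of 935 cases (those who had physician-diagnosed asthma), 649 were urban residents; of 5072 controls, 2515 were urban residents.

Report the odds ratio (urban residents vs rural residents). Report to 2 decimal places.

odds, urban residents = 649/2515 = 0.2581
odds, rural residents = 286/2557 = 0.1118
OR = 0.2581 / 0.1118 = 2.31

2.31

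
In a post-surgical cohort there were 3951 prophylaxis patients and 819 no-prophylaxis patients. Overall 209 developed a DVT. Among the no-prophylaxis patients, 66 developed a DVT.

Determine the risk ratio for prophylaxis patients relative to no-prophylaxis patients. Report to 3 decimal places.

prophylaxis patients with the outcome: 209 − 66 = 143
prophylaxis patients without the outcome: 3951 − 143 = 3808
no-prophylaxis patients without the outcome: 819 − 66 = 753
risk, prophylaxis patients = 143/3951 = 0.03619
risk, no-prophylaxis patients = 66/819 = 0.08059
RR = 0.03619 / 0.08059 = 0.449

0.449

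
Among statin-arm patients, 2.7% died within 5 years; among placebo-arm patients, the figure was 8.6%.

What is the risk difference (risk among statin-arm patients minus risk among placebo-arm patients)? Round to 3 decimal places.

risk difference = 0.02700 − 0.08600 = -0.059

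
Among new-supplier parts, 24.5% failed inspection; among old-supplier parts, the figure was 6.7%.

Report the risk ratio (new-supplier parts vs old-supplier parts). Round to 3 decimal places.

RR = 0.2450 / 0.0670 = 3.657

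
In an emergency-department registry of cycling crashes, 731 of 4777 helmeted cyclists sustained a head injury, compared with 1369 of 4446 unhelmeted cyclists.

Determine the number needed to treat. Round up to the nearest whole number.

7

risk, helmeted cyclists = 731/4777 = 0.153025
risk, unhelmeted cyclists = 1369/4446 = 0.307917
absolute risk difference = 0.154892
1 / 0.154892 = 6.456 → round up → 7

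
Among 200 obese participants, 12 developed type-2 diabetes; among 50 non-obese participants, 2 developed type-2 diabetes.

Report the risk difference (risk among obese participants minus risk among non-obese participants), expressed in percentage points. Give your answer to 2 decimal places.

RD = 2.00

risk, obese participants = 12/200 = 0.06000
risk, non-obese participants = 2/50 = 0.04000
risk difference = 0.06000 − 0.04000 = 0.02000 → 2.00 percentage points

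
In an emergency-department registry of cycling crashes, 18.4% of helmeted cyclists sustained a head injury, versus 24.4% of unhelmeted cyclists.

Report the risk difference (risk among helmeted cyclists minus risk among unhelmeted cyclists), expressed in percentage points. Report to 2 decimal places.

RD = -6.00

risk difference = 0.1840 − 0.2440 = -0.0600 → -6.00 percentage points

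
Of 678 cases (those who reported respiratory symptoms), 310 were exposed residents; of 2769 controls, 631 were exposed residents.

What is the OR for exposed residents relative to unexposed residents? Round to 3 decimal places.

OR = (310 × 2138) / (631 × 368) = 662780/232208 ≈ 2.854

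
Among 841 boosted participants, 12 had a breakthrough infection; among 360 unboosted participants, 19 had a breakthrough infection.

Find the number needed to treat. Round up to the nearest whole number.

NNT = 26

risk, boosted participants = 12/841 = 0.014269
risk, unboosted participants = 19/360 = 0.052778
absolute risk difference = 0.038509
1 / 0.038509 = 25.968 → round up → 26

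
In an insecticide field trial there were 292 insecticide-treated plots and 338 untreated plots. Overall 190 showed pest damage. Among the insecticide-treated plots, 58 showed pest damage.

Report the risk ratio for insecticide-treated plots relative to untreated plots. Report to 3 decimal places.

insecticide-treated plots without the outcome: 292 − 58 = 234
untreated plots with the outcome: 190 − 58 = 132
untreated plots without the outcome: 338 − 132 = 206
risk, insecticide-treated plots = 58/292 = 0.1986
risk, untreated plots = 132/338 = 0.3905
RR = 0.1986 / 0.3905 = 0.509

0.509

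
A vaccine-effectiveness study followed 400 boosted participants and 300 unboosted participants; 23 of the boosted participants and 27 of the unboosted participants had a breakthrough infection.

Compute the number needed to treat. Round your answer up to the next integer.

risk, boosted participants = 23/400 = 0.057500
risk, unboosted participants = 27/300 = 0.090000
absolute risk difference = 0.032500
1 / 0.032500 = 30.769 → round up → 31

NNT = 31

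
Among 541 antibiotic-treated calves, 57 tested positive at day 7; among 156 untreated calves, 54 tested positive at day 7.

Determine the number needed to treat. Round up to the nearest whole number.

risk, antibiotic-treated calves = 57/541 = 0.105360
risk, untreated calves = 54/156 = 0.346154
absolute risk difference = 0.240793
1 / 0.240793 = 4.153 → round up → 5

5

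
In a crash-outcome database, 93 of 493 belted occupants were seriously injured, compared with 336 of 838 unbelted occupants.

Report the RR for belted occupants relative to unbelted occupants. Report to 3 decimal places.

risk, belted occupants = 93/493 = 0.1886
risk, unbelted occupants = 336/838 = 0.4010
RR = 0.1886 / 0.4010 = 0.470

0.470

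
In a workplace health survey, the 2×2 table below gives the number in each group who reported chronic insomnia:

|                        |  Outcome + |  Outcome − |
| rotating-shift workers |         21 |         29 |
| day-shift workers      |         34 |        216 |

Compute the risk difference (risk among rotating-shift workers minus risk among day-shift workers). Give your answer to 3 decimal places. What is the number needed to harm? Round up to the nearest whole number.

risk, rotating-shift workers = 21/50 = 0.4200
risk, day-shift workers = 34/250 = 0.1360
risk difference = 0.4200 − 0.1360 = 0.284
absolute risk difference = 0.284000
1 / 0.284000 = 3.521 → round up → 4

RD = 0.284; NNH = 4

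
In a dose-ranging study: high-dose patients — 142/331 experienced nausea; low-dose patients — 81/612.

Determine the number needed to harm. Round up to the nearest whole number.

4

risk, high-dose patients = 142/331 = 0.429003
risk, low-dose patients = 81/612 = 0.132353
absolute risk difference = 0.296650
1 / 0.296650 = 3.371 → round up → 4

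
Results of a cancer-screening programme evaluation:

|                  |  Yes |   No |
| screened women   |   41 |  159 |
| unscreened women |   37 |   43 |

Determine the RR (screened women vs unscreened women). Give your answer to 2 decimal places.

RR ≈ 0.44

risk, screened women = 41/200 = 0.2050
risk, unscreened women = 37/80 = 0.4625
RR = 0.2050 / 0.4625 = 0.44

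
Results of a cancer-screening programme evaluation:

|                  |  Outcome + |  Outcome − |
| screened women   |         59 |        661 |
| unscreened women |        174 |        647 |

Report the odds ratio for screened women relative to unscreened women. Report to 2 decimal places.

OR = (59 × 647) / (661 × 174) = 38173/115014 ≈ 0.33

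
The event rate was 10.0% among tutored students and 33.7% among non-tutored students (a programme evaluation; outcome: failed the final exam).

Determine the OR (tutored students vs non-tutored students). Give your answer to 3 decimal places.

odds, tutored students = 0.1000/0.9000 = 0.1111
odds, non-tutored students = 0.3370/0.6630 = 0.5083
OR = 0.1111 / 0.5083 = 0.219

0.219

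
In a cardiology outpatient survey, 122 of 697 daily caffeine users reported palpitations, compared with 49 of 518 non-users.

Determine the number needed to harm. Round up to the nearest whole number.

NNH: 13

risk, daily caffeine users = 122/697 = 0.175036
risk, non-users = 49/518 = 0.094595
absolute risk difference = 0.080441
1 / 0.080441 = 12.431 → round up → 13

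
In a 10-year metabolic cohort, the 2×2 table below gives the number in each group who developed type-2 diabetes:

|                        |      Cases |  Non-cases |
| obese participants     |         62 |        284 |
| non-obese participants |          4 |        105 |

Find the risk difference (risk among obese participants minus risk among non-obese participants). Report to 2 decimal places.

risk, obese participants = 62/346 = 0.17919
risk, non-obese participants = 4/109 = 0.03670
risk difference = 0.17919 − 0.03670 = 0.14

0.14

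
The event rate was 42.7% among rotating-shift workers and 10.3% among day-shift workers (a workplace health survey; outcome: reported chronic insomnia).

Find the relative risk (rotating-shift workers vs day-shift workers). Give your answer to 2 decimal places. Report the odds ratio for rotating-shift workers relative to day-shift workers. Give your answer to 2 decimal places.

RR = 0.4270 / 0.1030 = 4.15
odds, rotating-shift workers = 0.4270/0.5730 = 0.7452
odds, day-shift workers = 0.1030/0.8970 = 0.1148
OR = 0.7452 / 0.1148 = 6.49

RR = 4.15; OR = 6.49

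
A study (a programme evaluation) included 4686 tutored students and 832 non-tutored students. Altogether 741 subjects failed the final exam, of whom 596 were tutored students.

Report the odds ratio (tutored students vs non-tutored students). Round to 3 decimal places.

0.690

tutored students without the outcome: 4686 − 596 = 4090
non-tutored students with the outcome: 741 − 596 = 145
non-tutored students without the outcome: 832 − 145 = 687
OR = (596 × 687) / (4090 × 145) = 409452/593050 ≈ 0.690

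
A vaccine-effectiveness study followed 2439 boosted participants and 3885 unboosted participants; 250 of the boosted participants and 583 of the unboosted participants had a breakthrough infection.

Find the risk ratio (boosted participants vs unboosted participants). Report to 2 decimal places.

RR = 0.68

risk, boosted participants = 250/2439 = 0.1025
risk, unboosted participants = 583/3885 = 0.1501
RR = 0.1025 / 0.1501 = 0.68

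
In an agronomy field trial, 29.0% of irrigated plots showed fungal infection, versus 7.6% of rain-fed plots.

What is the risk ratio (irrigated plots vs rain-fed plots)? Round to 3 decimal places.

RR = 0.2900 / 0.0760 = 3.816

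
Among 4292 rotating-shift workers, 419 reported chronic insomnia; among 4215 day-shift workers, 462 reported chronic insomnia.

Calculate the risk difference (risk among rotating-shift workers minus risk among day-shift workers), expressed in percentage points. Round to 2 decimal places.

RD: -1.20

risk, rotating-shift workers = 419/4292 = 0.0976
risk, day-shift workers = 462/4215 = 0.1096
risk difference = 0.0976 − 0.1096 = -0.0120 → -1.20 percentage points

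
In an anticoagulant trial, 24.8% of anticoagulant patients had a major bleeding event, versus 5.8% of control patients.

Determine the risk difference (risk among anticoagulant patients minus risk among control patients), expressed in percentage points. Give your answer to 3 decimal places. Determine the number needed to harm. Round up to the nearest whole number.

RD = 19.000; NNH = 6

risk difference = 0.2480 − 0.0580 = 0.1900 → 19.000 percentage points
absolute risk difference = 0.190000
1 / 0.190000 = 5.263 → round up → 6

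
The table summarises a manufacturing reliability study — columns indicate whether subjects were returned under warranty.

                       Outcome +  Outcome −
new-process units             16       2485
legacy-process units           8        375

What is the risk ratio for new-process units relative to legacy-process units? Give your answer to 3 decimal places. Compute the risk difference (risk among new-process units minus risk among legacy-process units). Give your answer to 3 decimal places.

RR = 0.306; RD = -0.014

risk, new-process units = 16/2501 = 0.00640
risk, legacy-process units = 8/383 = 0.02089
RR = 0.00640 / 0.02089 = 0.306
risk difference = 0.00640 − 0.02089 = -0.014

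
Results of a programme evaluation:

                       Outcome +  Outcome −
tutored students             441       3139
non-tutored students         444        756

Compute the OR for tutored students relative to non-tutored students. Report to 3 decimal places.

OR = (441 × 756) / (3139 × 444) = 333396/1393716 ≈ 0.239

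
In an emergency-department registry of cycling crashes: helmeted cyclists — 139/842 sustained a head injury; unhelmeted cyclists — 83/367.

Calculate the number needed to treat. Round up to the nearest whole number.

NNT = 17

risk, helmeted cyclists = 139/842 = 0.165083
risk, unhelmeted cyclists = 83/367 = 0.226158
absolute risk difference = 0.061075
1 / 0.061075 = 16.373 → round up → 17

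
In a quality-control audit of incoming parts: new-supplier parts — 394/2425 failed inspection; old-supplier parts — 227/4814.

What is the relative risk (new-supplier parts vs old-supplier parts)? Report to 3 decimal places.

RR: 3.446

risk, new-supplier parts = 394/2425 = 0.16247
risk, old-supplier parts = 227/4814 = 0.04715
RR = 0.16247 / 0.04715 = 3.446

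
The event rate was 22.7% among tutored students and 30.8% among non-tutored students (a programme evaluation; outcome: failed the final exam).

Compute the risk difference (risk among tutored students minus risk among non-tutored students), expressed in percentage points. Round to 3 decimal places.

RD: -8.100

risk difference = 0.2270 − 0.3080 = -0.0810 → -8.100 percentage points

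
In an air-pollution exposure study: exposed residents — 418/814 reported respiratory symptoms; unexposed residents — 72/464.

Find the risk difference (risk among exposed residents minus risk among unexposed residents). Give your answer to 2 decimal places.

risk, exposed residents = 418/814 = 0.5135
risk, unexposed residents = 72/464 = 0.1552
risk difference = 0.5135 − 0.1552 = 0.36

RD = 0.36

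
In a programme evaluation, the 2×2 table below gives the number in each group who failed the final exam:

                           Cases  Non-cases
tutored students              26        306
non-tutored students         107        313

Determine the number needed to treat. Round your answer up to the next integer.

6

risk, tutored students = 26/332 = 0.078313
risk, non-tutored students = 107/420 = 0.254762
absolute risk difference = 0.176449
1 / 0.176449 = 5.667 → round up → 6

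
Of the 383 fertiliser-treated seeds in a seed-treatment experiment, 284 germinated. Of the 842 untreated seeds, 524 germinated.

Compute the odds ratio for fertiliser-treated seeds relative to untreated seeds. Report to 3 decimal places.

odds, fertiliser-treated seeds = 284/99 = 2.8687
odds, untreated seeds = 524/318 = 1.6478
OR = 2.8687 / 1.6478 = 1.741

OR = 1.741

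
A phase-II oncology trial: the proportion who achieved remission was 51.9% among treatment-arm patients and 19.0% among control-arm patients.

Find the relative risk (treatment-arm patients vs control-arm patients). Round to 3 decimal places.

RR = 0.5190 / 0.1900 = 2.732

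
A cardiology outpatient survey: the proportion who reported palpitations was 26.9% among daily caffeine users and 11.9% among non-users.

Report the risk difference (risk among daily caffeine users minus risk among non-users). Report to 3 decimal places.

risk difference = 0.2690 − 0.1190 = 0.150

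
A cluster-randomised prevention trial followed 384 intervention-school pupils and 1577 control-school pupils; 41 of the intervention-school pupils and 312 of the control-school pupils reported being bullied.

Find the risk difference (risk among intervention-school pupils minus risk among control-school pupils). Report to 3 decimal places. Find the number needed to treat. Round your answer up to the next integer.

RD = -0.091; NNT = 11

risk, intervention-school pupils = 41/384 = 0.1068
risk, control-school pupils = 312/1577 = 0.1978
risk difference = 0.1068 − 0.1978 = -0.091
absolute risk difference = 0.091073
1 / 0.091073 = 10.980 → round up → 11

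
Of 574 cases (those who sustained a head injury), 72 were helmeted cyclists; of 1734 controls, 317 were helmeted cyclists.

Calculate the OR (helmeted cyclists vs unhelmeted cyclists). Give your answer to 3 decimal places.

odds, helmeted cyclists = 72/317 = 0.2271
odds, unhelmeted cyclists = 502/1417 = 0.3543
OR = 0.2271 / 0.3543 = 0.641

OR = 0.641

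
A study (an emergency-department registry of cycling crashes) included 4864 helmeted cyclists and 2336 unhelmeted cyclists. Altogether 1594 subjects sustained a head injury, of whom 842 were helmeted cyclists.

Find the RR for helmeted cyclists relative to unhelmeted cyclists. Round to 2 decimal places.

0.54

helmeted cyclists without the outcome: 4864 − 842 = 4022
unhelmeted cyclists with the outcome: 1594 − 842 = 752
unhelmeted cyclists without the outcome: 2336 − 752 = 1584
risk, helmeted cyclists = 842/4864 = 0.1731
risk, unhelmeted cyclists = 752/2336 = 0.3219
RR = 0.1731 / 0.3219 = 0.54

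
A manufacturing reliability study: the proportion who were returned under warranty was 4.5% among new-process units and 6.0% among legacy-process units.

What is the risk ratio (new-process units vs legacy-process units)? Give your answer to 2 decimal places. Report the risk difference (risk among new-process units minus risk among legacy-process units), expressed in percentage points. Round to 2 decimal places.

RR = 0.75; RD = -1.50

RR = 0.04500 / 0.06000 = 0.75
risk difference = 0.04500 − 0.06000 = -0.01500 → -1.50 percentage points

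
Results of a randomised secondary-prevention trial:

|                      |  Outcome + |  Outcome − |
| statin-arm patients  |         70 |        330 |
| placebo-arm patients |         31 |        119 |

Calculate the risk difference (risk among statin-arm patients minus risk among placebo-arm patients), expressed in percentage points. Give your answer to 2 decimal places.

risk, statin-arm patients = 70/400 = 0.1750
risk, placebo-arm patients = 31/150 = 0.2067
risk difference = 0.1750 − 0.2067 = -0.0317 → -3.17 percentage points

-3.17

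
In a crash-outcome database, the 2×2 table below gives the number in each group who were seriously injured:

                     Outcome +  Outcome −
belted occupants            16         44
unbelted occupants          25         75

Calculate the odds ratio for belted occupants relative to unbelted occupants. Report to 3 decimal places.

1.091

odds, belted occupants = 16/44 = 0.3636
odds, unbelted occupants = 25/75 = 0.3333
OR = 0.3636 / 0.3333 = 1.091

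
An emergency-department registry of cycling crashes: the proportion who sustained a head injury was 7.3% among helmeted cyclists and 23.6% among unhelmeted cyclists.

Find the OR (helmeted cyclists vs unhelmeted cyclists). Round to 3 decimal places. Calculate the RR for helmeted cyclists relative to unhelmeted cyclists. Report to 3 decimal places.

OR = 0.255; RR = 0.309

odds, helmeted cyclists = 0.0730/0.9270 = 0.0787
odds, unhelmeted cyclists = 0.2360/0.7640 = 0.3089
OR = 0.0787 / 0.3089 = 0.255
RR = 0.0730 / 0.2360 = 0.309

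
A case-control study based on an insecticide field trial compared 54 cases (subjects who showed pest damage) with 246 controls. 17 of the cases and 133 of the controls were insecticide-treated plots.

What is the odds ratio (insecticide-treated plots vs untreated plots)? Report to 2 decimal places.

OR = (17 × 113) / (133 × 37) = 1921/4921 ≈ 0.39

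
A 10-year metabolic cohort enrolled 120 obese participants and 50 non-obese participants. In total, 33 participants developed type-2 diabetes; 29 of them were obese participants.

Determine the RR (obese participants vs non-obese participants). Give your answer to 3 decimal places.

obese participants without the outcome: 120 − 29 = 91
non-obese participants with the outcome: 33 − 29 = 4
non-obese participants without the outcome: 50 − 4 = 46
risk, obese participants = 29/120 = 0.2417
risk, non-obese participants = 4/50 = 0.0800
RR = 0.2417 / 0.0800 = 3.021

3.021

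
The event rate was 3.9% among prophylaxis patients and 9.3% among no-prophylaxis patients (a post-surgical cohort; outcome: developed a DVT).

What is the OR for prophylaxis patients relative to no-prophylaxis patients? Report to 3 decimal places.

odds, prophylaxis patients = 0.03900/0.96100 = 0.04058
odds, no-prophylaxis patients = 0.09300/0.90700 = 0.10254
OR = 0.04058 / 0.10254 = 0.396

OR: 0.396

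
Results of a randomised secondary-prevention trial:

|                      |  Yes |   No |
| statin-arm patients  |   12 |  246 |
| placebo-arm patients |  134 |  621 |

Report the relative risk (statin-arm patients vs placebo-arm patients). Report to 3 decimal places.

risk, statin-arm patients = 12/258 = 0.04651
risk, placebo-arm patients = 134/755 = 0.17748
RR = 0.04651 / 0.17748 = 0.262

0.262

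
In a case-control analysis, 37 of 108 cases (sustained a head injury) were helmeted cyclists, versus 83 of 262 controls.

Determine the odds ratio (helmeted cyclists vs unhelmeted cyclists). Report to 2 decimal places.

1.12

odds, helmeted cyclists = 37/83 = 0.4458
odds, unhelmeted cyclists = 71/179 = 0.3966
OR = 0.4458 / 0.3966 = 1.12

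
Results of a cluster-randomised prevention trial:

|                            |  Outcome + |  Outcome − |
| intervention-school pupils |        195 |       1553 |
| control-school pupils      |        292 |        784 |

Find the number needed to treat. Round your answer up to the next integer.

NNT = 7

risk, intervention-school pupils = 195/1748 = 0.111556
risk, control-school pupils = 292/1076 = 0.271375
absolute risk difference = 0.159819
1 / 0.159819 = 6.257 → round up → 7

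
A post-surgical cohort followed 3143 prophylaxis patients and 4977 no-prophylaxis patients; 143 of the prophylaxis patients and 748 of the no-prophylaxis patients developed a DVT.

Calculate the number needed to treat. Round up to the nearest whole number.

NNT: 10

risk, prophylaxis patients = 143/3143 = 0.045498
risk, no-prophylaxis patients = 748/4977 = 0.150291
absolute risk difference = 0.104793
1 / 0.104793 = 9.543 → round up → 10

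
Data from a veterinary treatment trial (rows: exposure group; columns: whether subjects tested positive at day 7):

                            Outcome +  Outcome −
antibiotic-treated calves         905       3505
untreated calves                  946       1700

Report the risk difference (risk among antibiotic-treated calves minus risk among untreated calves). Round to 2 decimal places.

risk, antibiotic-treated calves = 905/4410 = 0.2052
risk, untreated calves = 946/2646 = 0.3575
risk difference = 0.2052 − 0.3575 = -0.15

-0.15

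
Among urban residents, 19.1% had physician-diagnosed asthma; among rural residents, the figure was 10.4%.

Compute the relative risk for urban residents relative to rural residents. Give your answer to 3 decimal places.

RR = 0.1910 / 0.1040 = 1.837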